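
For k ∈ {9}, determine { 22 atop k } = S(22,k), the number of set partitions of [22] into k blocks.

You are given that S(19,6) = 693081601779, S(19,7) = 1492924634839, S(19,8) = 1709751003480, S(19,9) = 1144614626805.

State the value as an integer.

r20: T_20,7=7×1492924634839+693081601779=11143554045652; T_20,8=8×1709751003480+1492924634839=15170932662679; T_20,9=9×1144614626805+1709751003480=12011282644725
r21: T_21,8=8×15170932662679+11143554045652=132511015347084; T_21,9=9×12011282644725+15170932662679=123272476465204
r22: T_22,9=9×123272476465204+132511015347084=1241963303533920
Read S(22,9) = 1241963303533920.

1241963303533920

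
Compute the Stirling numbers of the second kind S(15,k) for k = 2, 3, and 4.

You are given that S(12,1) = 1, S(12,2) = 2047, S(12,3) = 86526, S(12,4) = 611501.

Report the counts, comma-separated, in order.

r13: T_13,1=1×1+0=1; T_13,2=2×2047+1=4095; T_13,3=3×86526+2047=261625; T_13,4=4×611501+86526=2532530
r14: T_14,1=1×1+0=1; T_14,2=2×4095+1=8191; T_14,3=3×261625+4095=788970; T_14,4=4×2532530+261625=10391745
r15: T_15,2=2×8191+1=16383; T_15,3=3×788970+8191=2375101; T_15,4=4×10391745+788970=42355950
Read S(15,2) = 16383, S(15,3) = 2375101, S(15,4) = 42355950.

16383, 2375101, 42355950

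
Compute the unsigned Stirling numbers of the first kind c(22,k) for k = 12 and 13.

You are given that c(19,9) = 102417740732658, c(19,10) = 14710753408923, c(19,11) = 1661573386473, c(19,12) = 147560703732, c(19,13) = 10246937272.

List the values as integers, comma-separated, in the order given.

row 20: T[20][10]=19·14710753408923+102417740732658=381922055502195  T[20][11]=19·1661573386473+14710753408923=46280647751910  T[20][12]=19·147560703732+1661573386473=4465226757381  T[20][13]=19·10246937272+147560703732=342252511900
row 21: T[21][11]=20·46280647751910+381922055502195=1307535010540395  T[21][12]=20·4465226757381+46280647751910=135585182899530  T[21][13]=20·342252511900+4465226757381=11310276995381
row 22: T[22][12]=21·135585182899530+1307535010540395=4154823851430525  T[22][13]=21·11310276995381+135585182899530=373100999802531
Read c(22,12) = 4154823851430525, c(22,13) = 373100999802531.

4154823851430525, 373100999802531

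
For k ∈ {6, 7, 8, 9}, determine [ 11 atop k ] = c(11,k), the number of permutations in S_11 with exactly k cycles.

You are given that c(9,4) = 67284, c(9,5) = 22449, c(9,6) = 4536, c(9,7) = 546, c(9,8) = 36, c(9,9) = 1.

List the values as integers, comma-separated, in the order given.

902055, 157773, 18150, 1320

@10  (10,5):22449·9+67284→269325, (10,6):4536·9+22449→63273, (10,7):546·9+4536→9450, (10,8):36·9+546→870, (10,9):1·9+36→45
@11  (11,6):63273·10+269325→902055, (11,7):9450·10+63273→157773, (11,8):870·10+9450→18150, (11,9):45·10+870→1320
Read c(11,6) = 902055, c(11,7) = 157773, c(11,8) = 18150, c(11,9) = 1320.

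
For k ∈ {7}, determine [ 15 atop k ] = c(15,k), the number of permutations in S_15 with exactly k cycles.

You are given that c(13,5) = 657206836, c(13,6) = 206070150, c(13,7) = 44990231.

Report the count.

14409322928

@14  (14,6):206070150·13+657206836→3336118786, (14,7):44990231·13+206070150→790943153
@15  (15,7):790943153·14+3336118786→14409322928
Read c(15,7) = 14409322928.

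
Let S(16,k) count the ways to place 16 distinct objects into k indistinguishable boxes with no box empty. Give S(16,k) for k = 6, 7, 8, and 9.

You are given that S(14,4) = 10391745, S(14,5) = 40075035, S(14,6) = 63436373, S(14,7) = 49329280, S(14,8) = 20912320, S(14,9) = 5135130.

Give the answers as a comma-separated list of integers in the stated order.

2734926558, 3281882604, 2141764053, 820784250

[15] T[15,5]:5*40075035+10391745=210766920 · T[15,6]:6*63436373+40075035=420693273 · T[15,7]:7*49329280+63436373=408741333 · T[15,8]:8*20912320+49329280=216627840 · T[15,9]:9*5135130+20912320=67128490
[16] T[16,6]:6*420693273+210766920=2734926558 · T[16,7]:7*408741333+420693273=3281882604 · T[16,8]:8*216627840+408741333=2141764053 · T[16,9]:9*67128490+216627840=820784250
Read S(16,6) = 2734926558, S(16,7) = 3281882604, S(16,8) = 2141764053, S(16,9) = 820784250.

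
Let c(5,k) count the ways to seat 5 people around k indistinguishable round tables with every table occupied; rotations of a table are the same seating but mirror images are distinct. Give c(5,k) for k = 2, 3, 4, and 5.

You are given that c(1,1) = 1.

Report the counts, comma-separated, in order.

[2] T[2,1]:1*1+0=1 · T[2,2]:1*0+1=1
[3] T[3,1]:2*1+0=2 · T[3,2]:2*1+1=3 · T[3,3]:2*0+1=1
[4] T[4,1]:3*2+0=6 · T[4,2]:3*3+2=11 · T[4,3]:3*1+3=6 · T[4,4]:3*0+1=1
[5] T[5,2]:4*11+6=50 · T[5,3]:4*6+11=35 · T[5,4]:4*1+6=10 · T[5,5]:4*0+1=1
Read c(5,2) = 50, c(5,3) = 35, c(5,4) = 10, c(5,5) = 1.

50, 35, 10, 1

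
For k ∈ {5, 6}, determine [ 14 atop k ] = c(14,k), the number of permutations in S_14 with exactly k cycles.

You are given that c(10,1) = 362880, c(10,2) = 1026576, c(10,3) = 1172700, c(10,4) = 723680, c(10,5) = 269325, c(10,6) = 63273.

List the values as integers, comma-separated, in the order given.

9957703756, 3336118786

row 11: T[11][2]=10·1026576+362880=10628640  T[11][3]=10·1172700+1026576=12753576  T[11][4]=10·723680+1172700=8409500  T[11][5]=10·269325+723680=3416930  T[11][6]=10·63273+269325=902055
row 12: T[12][3]=11·12753576+10628640=150917976  T[12][4]=11·8409500+12753576=105258076  T[12][5]=11·3416930+8409500=45995730  T[12][6]=11·902055+3416930=13339535
row 13: T[13][4]=12·105258076+150917976=1414014888  T[13][5]=12·45995730+105258076=657206836  T[13][6]=12·13339535+45995730=206070150
row 14: T[14][5]=13·657206836+1414014888=9957703756  T[14][6]=13·206070150+657206836=3336118786
Read c(14,5) = 9957703756, c(14,6) = 3336118786.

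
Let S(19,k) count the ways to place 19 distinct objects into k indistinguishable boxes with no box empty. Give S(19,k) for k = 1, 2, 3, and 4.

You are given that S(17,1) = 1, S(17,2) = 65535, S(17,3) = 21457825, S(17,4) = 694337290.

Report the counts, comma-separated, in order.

r18: T_18,1=1×1+0=1; T_18,2=2×65535+1=131071; T_18,3=3×21457825+65535=64439010; T_18,4=4×694337290+21457825=2798806985
r19: T_19,1=1×1+0=1; T_19,2=2×131071+1=262143; T_19,3=3×64439010+131071=193448101; T_19,4=4×2798806985+64439010=11259666950
Read S(19,1) = 1, S(19,2) = 262143, S(19,3) = 193448101, S(19,4) = 11259666950.

1, 262143, 193448101, 11259666950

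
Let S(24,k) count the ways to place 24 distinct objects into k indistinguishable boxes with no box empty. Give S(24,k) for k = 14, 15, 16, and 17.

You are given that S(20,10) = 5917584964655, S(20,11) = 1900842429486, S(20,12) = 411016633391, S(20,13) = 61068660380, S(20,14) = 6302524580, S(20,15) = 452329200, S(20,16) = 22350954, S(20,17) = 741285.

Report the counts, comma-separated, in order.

1362091021641000, 195820242247080, 20677182465555, 1610949936915

i=21: T(21,11)=5917584964655+11·1900842429486=26826851689001 | T(21,12)=1900842429486+12·411016633391=6833042030178 | T(21,13)=411016633391+13·61068660380=1204909218331 | T(21,14)=61068660380+14·6302524580=149304004500 | T(21,15)=6302524580+15·452329200=13087462580 | T(21,16)=452329200+16·22350954=809944464 | T(21,17)=22350954+17·741285=34952799
i=22: T(22,12)=26826851689001+12·6833042030178=108823356051137 | T(22,13)=6833042030178+13·1204909218331=22496861868481 | T(22,14)=1204909218331+14·149304004500=3295165281331 | T(22,15)=149304004500+15·13087462580=345615943200 | T(22,16)=13087462580+16·809944464=26046574004 | T(22,17)=809944464+17·34952799=1404142047
i=23: T(23,13)=108823356051137+13·22496861868481=401282560341390 | T(23,14)=22496861868481+14·3295165281331=68629175807115 | T(23,15)=3295165281331+15·345615943200=8479404429331 | T(23,16)=345615943200+16·26046574004=762361127264 | T(23,17)=26046574004+17·1404142047=49916988803
i=24: T(24,14)=401282560341390+14·68629175807115=1362091021641000 | T(24,15)=68629175807115+15·8479404429331=195820242247080 | T(24,16)=8479404429331+16·762361127264=20677182465555 | T(24,17)=762361127264+17·49916988803=1610949936915
Read S(24,14) = 1362091021641000, S(24,15) = 195820242247080, S(24,16) = 20677182465555, S(24,17) = 1610949936915.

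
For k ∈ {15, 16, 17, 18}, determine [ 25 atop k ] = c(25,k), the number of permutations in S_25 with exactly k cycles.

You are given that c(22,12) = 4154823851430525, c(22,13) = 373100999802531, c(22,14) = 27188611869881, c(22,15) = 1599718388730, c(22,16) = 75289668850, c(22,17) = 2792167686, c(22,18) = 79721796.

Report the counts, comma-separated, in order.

92446911376173550, 5700586321864500, 290886679867135, 12191224980000

r23: T_23,13=22×373100999802531+4154823851430525=12363045847086207; T_23,14=22×27188611869881+373100999802531=971250460939913; T_23,15=22×1599718388730+27188611869881=62382416421941; T_23,16=22×75289668850+1599718388730=3256091103430; T_23,17=22×2792167686+75289668850=136717357942; T_23,18=22×79721796+2792167686=4546047198
r24: T_24,14=23×971250460939913+12363045847086207=34701806448704206; T_24,15=23×62382416421941+971250460939913=2406046038644556; T_24,16=23×3256091103430+62382416421941=137272511800831; T_24,17=23×136717357942+3256091103430=6400590336096; T_24,18=23×4546047198+136717357942=241276443496
r25: T_25,15=24×2406046038644556+34701806448704206=92446911376173550; T_25,16=24×137272511800831+2406046038644556=5700586321864500; T_25,17=24×6400590336096+137272511800831=290886679867135; T_25,18=24×241276443496+6400590336096=12191224980000
Read c(25,15) = 92446911376173550, c(25,16) = 5700586321864500, c(25,17) = 290886679867135, c(25,18) = 12191224980000.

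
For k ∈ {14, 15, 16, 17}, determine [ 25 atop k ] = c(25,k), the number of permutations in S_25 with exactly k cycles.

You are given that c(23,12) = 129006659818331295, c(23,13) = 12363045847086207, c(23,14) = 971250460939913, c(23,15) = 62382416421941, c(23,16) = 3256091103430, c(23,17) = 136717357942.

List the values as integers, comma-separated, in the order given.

r24: T_24,13=23×12363045847086207+129006659818331295=413356714301314056; T_24,14=23×971250460939913+12363045847086207=34701806448704206; T_24,15=23×62382416421941+971250460939913=2406046038644556; T_24,16=23×3256091103430+62382416421941=137272511800831; T_24,17=23×136717357942+3256091103430=6400590336096
r25: T_25,14=24×34701806448704206+413356714301314056=1246200069070215000; T_25,15=24×2406046038644556+34701806448704206=92446911376173550; T_25,16=24×137272511800831+2406046038644556=5700586321864500; T_25,17=24×6400590336096+137272511800831=290886679867135
Read c(25,14) = 1246200069070215000, c(25,15) = 92446911376173550, c(25,16) = 5700586321864500, c(25,17) = 290886679867135.

1246200069070215000, 92446911376173550, 5700586321864500, 290886679867135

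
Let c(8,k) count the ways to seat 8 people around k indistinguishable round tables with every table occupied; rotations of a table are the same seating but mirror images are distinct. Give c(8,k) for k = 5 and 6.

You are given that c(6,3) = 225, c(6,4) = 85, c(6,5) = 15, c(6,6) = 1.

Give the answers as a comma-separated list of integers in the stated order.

1960, 322

r7: T_7,4=6×85+225=735; T_7,5=6×15+85=175; T_7,6=6×1+15=21
r8: T_8,5=7×175+735=1960; T_8,6=7×21+175=322
Read c(8,5) = 1960, c(8,6) = 322.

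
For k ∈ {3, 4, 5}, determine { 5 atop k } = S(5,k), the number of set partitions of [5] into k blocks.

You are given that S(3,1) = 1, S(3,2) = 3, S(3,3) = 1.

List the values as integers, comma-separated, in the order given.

25, 10, 1

i=4: T(4,2)=1+2·3=7 | T(4,3)=3+3·1=6 | T(4,4)=1+4·0=1
i=5: T(5,3)=7+3·6=25 | T(5,4)=6+4·1=10 | T(5,5)=1+5·0=1
Read S(5,3) = 25, S(5,4) = 10, S(5,5) = 1.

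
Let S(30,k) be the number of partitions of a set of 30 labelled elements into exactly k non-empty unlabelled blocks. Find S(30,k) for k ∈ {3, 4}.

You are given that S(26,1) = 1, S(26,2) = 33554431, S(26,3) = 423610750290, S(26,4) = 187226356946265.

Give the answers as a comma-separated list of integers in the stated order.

34314651811530, 48004081105038305

row 27: T[27][1]=1·1+0=1  T[27][2]=2·33554431+1=67108863  T[27][3]=3·423610750290+33554431=1270865805301  T[27][4]=4·187226356946265+423610750290=749329038535350
row 28: T[28][1]=1·1+0=1  T[28][2]=2·67108863+1=134217727  T[28][3]=3·1270865805301+67108863=3812664524766  T[28][4]=4·749329038535350+1270865805301=2998587019946701
row 29: T[29][2]=2·134217727+1=268435455  T[29][3]=3·3812664524766+134217727=11438127792025  T[29][4]=4·2998587019946701+3812664524766=11998160744311570
row 30: T[30][3]=3·11438127792025+268435455=34314651811530  T[30][4]=4·11998160744311570+11438127792025=48004081105038305
Read S(30,3) = 34314651811530, S(30,4) = 48004081105038305.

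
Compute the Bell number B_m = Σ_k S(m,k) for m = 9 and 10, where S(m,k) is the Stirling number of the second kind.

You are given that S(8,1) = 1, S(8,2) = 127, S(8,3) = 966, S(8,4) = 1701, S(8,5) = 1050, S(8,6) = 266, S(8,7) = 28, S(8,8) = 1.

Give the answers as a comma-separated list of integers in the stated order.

i=9: T(9,1)=0+1·1=1 | T(9,2)=1+2·127=255 | T(9,3)=127+3·966=3025 | T(9,4)=966+4·1701=7770 | T(9,5)=1701+5·1050=6951 | T(9,6)=1050+6·266=2646 | T(9,7)=266+7·28=462 | T(9,8)=28+8·1=36 | T(9,9)=1+9·0=1
i=10: T(10,1)=0+1·1=1 | T(10,2)=1+2·255=511 | T(10,3)=255+3·3025=9330 | T(10,4)=3025+4·7770=34105 | T(10,5)=7770+5·6951=42525 | T(10,6)=6951+6·2646=22827 | T(10,7)=2646+7·462=5880 | T(10,8)=462+8·36=750 | T(10,9)=36+9·1=45 | T(10,10)=1+10·0=1
B_9 = ΣS(9,k) = 1+255+3025+7770+6951+2646+462+36+1 = 21147
B_10 = ΣS(10,k) = 1+511+9330+34105+42525+22827+5880+750+45+1 = 115975

21147, 115975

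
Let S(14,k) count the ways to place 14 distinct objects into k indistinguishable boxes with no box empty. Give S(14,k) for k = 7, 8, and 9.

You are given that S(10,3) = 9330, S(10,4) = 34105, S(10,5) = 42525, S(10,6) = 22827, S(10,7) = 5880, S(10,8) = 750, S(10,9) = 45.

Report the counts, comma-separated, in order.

49329280, 20912320, 5135130

[11] T[11,4]:4*34105+9330=145750 · T[11,5]:5*42525+34105=246730 · T[11,6]:6*22827+42525=179487 · T[11,7]:7*5880+22827=63987 · T[11,8]:8*750+5880=11880 · T[11,9]:9*45+750=1155
[12] T[12,5]:5*246730+145750=1379400 · T[12,6]:6*179487+246730=1323652 · T[12,7]:7*63987+179487=627396 · T[12,8]:8*11880+63987=159027 · T[12,9]:9*1155+11880=22275
[13] T[13,6]:6*1323652+1379400=9321312 · T[13,7]:7*627396+1323652=5715424 · T[13,8]:8*159027+627396=1899612 · T[13,9]:9*22275+159027=359502
[14] T[14,7]:7*5715424+9321312=49329280 · T[14,8]:8*1899612+5715424=20912320 · T[14,9]:9*359502+1899612=5135130
Read S(14,7) = 49329280, S(14,8) = 20912320, S(14,9) = 5135130.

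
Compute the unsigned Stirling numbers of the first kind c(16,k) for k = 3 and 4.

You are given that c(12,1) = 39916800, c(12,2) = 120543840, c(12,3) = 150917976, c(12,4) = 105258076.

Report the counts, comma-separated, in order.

r13: T_13,1=12×39916800+0=479001600; T_13,2=12×120543840+39916800=1486442880; T_13,3=12×150917976+120543840=1931559552; T_13,4=12×105258076+150917976=1414014888
r14: T_14,1=13×479001600+0=6227020800; T_14,2=13×1486442880+479001600=19802759040; T_14,3=13×1931559552+1486442880=26596717056; T_14,4=13×1414014888+1931559552=20313753096
r15: T_15,2=14×19802759040+6227020800=283465647360; T_15,3=14×26596717056+19802759040=392156797824; T_15,4=14×20313753096+26596717056=310989260400
r16: T_16,3=15×392156797824+283465647360=6165817614720; T_16,4=15×310989260400+392156797824=5056995703824
Read c(16,3) = 6165817614720, c(16,4) = 5056995703824.

6165817614720, 5056995703824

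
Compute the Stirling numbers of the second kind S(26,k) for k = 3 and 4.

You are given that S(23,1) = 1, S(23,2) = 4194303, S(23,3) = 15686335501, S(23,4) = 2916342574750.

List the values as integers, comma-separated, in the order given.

423610750290, 187226356946265

row 24: T[24][1]=1·1+0=1  T[24][2]=2·4194303+1=8388607  T[24][3]=3·15686335501+4194303=47063200806  T[24][4]=4·2916342574750+15686335501=11681056634501
row 25: T[25][2]=2·8388607+1=16777215  T[25][3]=3·47063200806+8388607=141197991025  T[25][4]=4·11681056634501+47063200806=46771289738810
row 26: T[26][3]=3·141197991025+16777215=423610750290  T[26][4]=4·46771289738810+141197991025=187226356946265
Read S(26,3) = 423610750290, S(26,4) = 187226356946265.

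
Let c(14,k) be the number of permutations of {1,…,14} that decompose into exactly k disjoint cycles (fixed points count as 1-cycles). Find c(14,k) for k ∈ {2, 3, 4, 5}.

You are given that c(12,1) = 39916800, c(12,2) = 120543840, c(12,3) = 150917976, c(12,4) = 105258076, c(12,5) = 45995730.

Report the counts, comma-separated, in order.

19802759040, 26596717056, 20313753096, 9957703756

i=13: T(13,1)=0+12·39916800=479001600 | T(13,2)=39916800+12·120543840=1486442880 | T(13,3)=120543840+12·150917976=1931559552 | T(13,4)=150917976+12·105258076=1414014888 | T(13,5)=105258076+12·45995730=657206836
i=14: T(14,2)=479001600+13·1486442880=19802759040 | T(14,3)=1486442880+13·1931559552=26596717056 | T(14,4)=1931559552+13·1414014888=20313753096 | T(14,5)=1414014888+13·657206836=9957703756
Read c(14,2) = 19802759040, c(14,3) = 26596717056, c(14,4) = 20313753096, c(14,5) = 9957703756.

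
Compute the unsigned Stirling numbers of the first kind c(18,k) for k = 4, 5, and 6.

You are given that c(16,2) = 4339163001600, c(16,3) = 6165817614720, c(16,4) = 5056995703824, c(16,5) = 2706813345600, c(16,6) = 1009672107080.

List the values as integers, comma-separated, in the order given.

1583313975727488, 909299905844112, 369012649234384

r17: T_17,3=16×6165817614720+4339163001600=102992244837120; T_17,4=16×5056995703824+6165817614720=87077748875904; T_17,5=16×2706813345600+5056995703824=48366009233424; T_17,6=16×1009672107080+2706813345600=18861567058880
r18: T_18,4=17×87077748875904+102992244837120=1583313975727488; T_18,5=17×48366009233424+87077748875904=909299905844112; T_18,6=17×18861567058880+48366009233424=369012649234384
Read c(18,4) = 1583313975727488, c(18,5) = 909299905844112, c(18,6) = 369012649234384.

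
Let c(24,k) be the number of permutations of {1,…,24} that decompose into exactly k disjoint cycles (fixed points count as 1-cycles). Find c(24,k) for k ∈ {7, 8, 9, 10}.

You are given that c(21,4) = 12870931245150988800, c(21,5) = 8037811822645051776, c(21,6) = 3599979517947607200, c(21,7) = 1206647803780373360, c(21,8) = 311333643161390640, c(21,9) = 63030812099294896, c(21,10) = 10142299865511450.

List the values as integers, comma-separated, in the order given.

18588776355051949776576, 5304713715525445812976, 1204749260161737632496, 220984454979433717396

r22: T_22,5=21×8037811822645051776+12870931245150988800=181664979520697076096; T_22,6=21×3599979517947607200+8037811822645051776=83637381699544802976; T_22,7=21×1206647803780373360+3599979517947607200=28939583397335447760; T_22,8=21×311333643161390640+1206647803780373360=7744654310169576800; T_22,9=21×63030812099294896+311333643161390640=1634980697246583456; T_22,10=21×10142299865511450+63030812099294896=276019109275035346
r23: T_23,6=22×83637381699544802976+181664979520697076096=2021687376910682741568; T_23,7=22×28939583397335447760+83637381699544802976=720308216440924653696; T_23,8=22×7744654310169576800+28939583397335447760=199321978221066137360; T_23,9=22×1634980697246583456+7744654310169576800=43714229649594412832; T_23,10=22×276019109275035346+1634980697246583456=7707401101297361068
r24: T_24,7=23×720308216440924653696+2021687376910682741568=18588776355051949776576; T_24,8=23×199321978221066137360+720308216440924653696=5304713715525445812976; T_24,9=23×43714229649594412832+199321978221066137360=1204749260161737632496; T_24,10=23×7707401101297361068+43714229649594412832=220984454979433717396
Read c(24,7) = 18588776355051949776576, c(24,8) = 5304713715525445812976, c(24,9) = 1204749260161737632496, c(24,10) = 220984454979433717396.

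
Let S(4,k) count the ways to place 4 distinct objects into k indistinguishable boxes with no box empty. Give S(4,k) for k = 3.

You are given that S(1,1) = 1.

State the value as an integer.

6

row 2: T[2][1]=1·1+0=1  T[2][2]=2·0+1=1
row 3: T[3][2]=2·1+1=3  T[3][3]=3·0+1=1
row 4: T[4][3]=3·1+3=6
Read S(4,3) = 6.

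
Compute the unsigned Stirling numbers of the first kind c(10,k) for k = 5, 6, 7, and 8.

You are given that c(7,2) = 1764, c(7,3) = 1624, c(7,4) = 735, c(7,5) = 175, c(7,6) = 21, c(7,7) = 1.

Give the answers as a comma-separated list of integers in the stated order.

@8  (8,3):1624·7+1764→13132, (8,4):735·7+1624→6769, (8,5):175·7+735→1960, (8,6):21·7+175→322, (8,7):1·7+21→28, (8,8):0·7+1→1
@9  (9,4):6769·8+13132→67284, (9,5):1960·8+6769→22449, (9,6):322·8+1960→4536, (9,7):28·8+322→546, (9,8):1·8+28→36
@10  (10,5):22449·9+67284→269325, (10,6):4536·9+22449→63273, (10,7):546·9+4536→9450, (10,8):36·9+546→870
Read c(10,5) = 269325, c(10,6) = 63273, c(10,7) = 9450, c(10,8) = 870.

269325, 63273, 9450, 870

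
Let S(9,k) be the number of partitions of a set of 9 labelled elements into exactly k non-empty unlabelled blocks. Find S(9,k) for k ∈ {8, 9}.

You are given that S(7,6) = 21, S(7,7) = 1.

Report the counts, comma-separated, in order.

36, 1

i=8: T(8,7)=21+7·1=28 | T(8,8)=1+8·0=1
i=9: T(9,8)=28+8·1=36 | T(9,9)=1+9·0=1
Read S(9,8) = 36, S(9,9) = 1.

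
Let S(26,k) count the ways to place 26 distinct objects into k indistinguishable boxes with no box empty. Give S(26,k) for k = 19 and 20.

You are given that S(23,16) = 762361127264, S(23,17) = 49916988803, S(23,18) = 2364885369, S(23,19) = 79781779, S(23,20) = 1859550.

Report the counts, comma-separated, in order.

6433839018750, 290622864675

r24: T_24,17=17×49916988803+762361127264=1610949936915; T_24,18=18×2364885369+49916988803=92484925445; T_24,19=19×79781779+2364885369=3880739170; T_24,20=20×1859550+79781779=116972779
r25: T_25,18=18×92484925445+1610949936915=3275678594925; T_25,19=19×3880739170+92484925445=166218969675; T_25,20=20×116972779+3880739170=6220194750
r26: T_26,19=19×166218969675+3275678594925=6433839018750; T_26,20=20×6220194750+166218969675=290622864675
Read S(26,19) = 6433839018750, S(26,20) = 290622864675.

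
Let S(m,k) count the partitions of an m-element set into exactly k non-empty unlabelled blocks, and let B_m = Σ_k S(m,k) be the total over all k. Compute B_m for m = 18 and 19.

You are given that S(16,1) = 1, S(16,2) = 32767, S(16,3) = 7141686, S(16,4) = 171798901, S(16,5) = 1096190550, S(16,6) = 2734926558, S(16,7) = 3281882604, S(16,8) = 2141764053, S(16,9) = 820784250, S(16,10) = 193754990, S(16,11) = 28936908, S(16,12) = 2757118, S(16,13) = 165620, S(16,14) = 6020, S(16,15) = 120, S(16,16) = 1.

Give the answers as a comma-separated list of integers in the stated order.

682076806159, 5832742205057

i=17: T(17,1)=0+1·1=1 | T(17,2)=1+2·32767=65535 | T(17,3)=32767+3·7141686=21457825 | T(17,4)=7141686+4·171798901=694337290 | T(17,5)=171798901+5·1096190550=5652751651 | T(17,6)=1096190550+6·2734926558=17505749898 | T(17,7)=2734926558+7·3281882604=25708104786 | T(17,8)=3281882604+8·2141764053=20415995028 | T(17,9)=2141764053+9·820784250=9528822303 | T(17,10)=820784250+10·193754990=2758334150 | T(17,11)=193754990+11·28936908=512060978 | T(17,12)=28936908+12·2757118=62022324 | T(17,13)=2757118+13·165620=4910178 | T(17,14)=165620+14·6020=249900 | T(17,15)=6020+15·120=7820 | T(17,16)=120+16·1=136 | T(17,17)=1+17·0=1
i=18: T(18,1)=0+1·1=1 | T(18,2)=1+2·65535=131071 | T(18,3)=65535+3·21457825=64439010 | T(18,4)=21457825+4·694337290=2798806985 | T(18,5)=694337290+5·5652751651=28958095545 | T(18,6)=5652751651+6·17505749898=110687251039 | T(18,7)=17505749898+7·25708104786=197462483400 | T(18,8)=25708104786+8·20415995028=189036065010 | T(18,9)=20415995028+9·9528822303=106175395755 | T(18,10)=9528822303+10·2758334150=37112163803 | T(18,11)=2758334150+11·512060978=8391004908 | T(18,12)=512060978+12·62022324=1256328866 | T(18,13)=62022324+13·4910178=125854638 | T(18,14)=4910178+14·249900=8408778 | T(18,15)=249900+15·7820=367200 | T(18,16)=7820+16·136=9996 | T(18,17)=136+17·1=153 | T(18,18)=1+18·0=1
i=19: T(19,1)=0+1·1=1 | T(19,2)=1+2·131071=262143 | T(19,3)=131071+3·64439010=193448101 | T(19,4)=64439010+4·2798806985=11259666950 | T(19,5)=2798806985+5·28958095545=147589284710 | T(19,6)=28958095545+6·110687251039=693081601779 | T(19,7)=110687251039+7·197462483400=1492924634839 | T(19,8)=197462483400+8·189036065010=1709751003480 | T(19,9)=189036065010+9·106175395755=1144614626805 | T(19,10)=106175395755+10·37112163803=477297033785 | T(19,11)=37112163803+11·8391004908=129413217791 | T(19,12)=8391004908+12·1256328866=23466951300 | T(19,13)=1256328866+13·125854638=2892439160 | T(19,14)=125854638+14·8408778=243577530 | T(19,15)=8408778+15·367200=13916778 | T(19,16)=367200+16·9996=527136 | T(19,17)=9996+17·153=12597 | T(19,18)=153+18·1=171 | T(19,19)=1+19·0=1
B_18 = ΣS(18,k) = 1+131071+64439010+2798806985+28958095545+110687251039+197462483400+189036065010+106175395755+37112163803+8391004908+1256328866+125854638+8408778+367200+9996+153+1 = 682076806159
B_19 = ΣS(19,k) = 1+262143+193448101+11259666950+147589284710+693081601779+1492924634839+1709751003480+1144614626805+477297033785+129413217791+23466951300+2892439160+243577530+13916778+527136+12597+171+1 = 5832742205057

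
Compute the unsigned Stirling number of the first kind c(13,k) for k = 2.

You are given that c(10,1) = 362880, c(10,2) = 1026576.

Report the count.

r11: T_11,1=10×362880+0=3628800; T_11,2=10×1026576+362880=10628640
r12: T_12,1=11×3628800+0=39916800; T_12,2=11×10628640+3628800=120543840
r13: T_13,2=12×120543840+39916800=1486442880
Read c(13,2) = 1486442880.

1486442880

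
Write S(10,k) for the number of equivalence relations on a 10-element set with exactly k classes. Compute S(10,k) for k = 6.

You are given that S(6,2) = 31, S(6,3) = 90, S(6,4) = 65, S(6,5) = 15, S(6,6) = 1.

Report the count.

i=7: T(7,3)=31+3·90=301 | T(7,4)=90+4·65=350 | T(7,5)=65+5·15=140 | T(7,6)=15+6·1=21
i=8: T(8,4)=301+4·350=1701 | T(8,5)=350+5·140=1050 | T(8,6)=140+6·21=266
i=9: T(9,5)=1701+5·1050=6951 | T(9,6)=1050+6·266=2646
i=10: T(10,6)=6951+6·2646=22827
Read S(10,6) = 22827.

22827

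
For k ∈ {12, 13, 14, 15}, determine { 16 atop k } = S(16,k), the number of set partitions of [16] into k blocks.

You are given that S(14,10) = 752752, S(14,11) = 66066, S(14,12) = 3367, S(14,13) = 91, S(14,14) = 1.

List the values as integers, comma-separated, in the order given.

[15] T[15,11]:11*66066+752752=1479478 · T[15,12]:12*3367+66066=106470 · T[15,13]:13*91+3367=4550 · T[15,14]:14*1+91=105 · T[15,15]:15*0+1=1
[16] T[16,12]:12*106470+1479478=2757118 · T[16,13]:13*4550+106470=165620 · T[16,14]:14*105+4550=6020 · T[16,15]:15*1+105=120
Read S(16,12) = 2757118, S(16,13) = 165620, S(16,14) = 6020, S(16,15) = 120.

2757118, 165620, 6020, 120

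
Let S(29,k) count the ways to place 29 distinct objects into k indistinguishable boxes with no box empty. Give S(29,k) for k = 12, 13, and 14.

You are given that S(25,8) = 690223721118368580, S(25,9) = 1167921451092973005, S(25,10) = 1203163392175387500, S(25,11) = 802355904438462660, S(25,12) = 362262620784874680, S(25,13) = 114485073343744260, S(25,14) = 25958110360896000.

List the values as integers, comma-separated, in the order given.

i=26: T(26,9)=690223721118368580+9·1167921451092973005=11201516780955125625 | T(26,10)=1167921451092973005+10·1203163392175387500=13199555372846848005 | T(26,11)=1203163392175387500+11·802355904438462660=10029078340998476760 | T(26,12)=802355904438462660+12·362262620784874680=5149507353856958820 | T(26,13)=362262620784874680+13·114485073343744260=1850568574253550060 | T(26,14)=114485073343744260+14·25958110360896000=477898618396288260
i=27: T(27,10)=11201516780955125625+10·13199555372846848005=143197070509423605675 | T(27,11)=13199555372846848005+11·10029078340998476760=123519417123830092365 | T(27,12)=10029078340998476760+12·5149507353856958820=71823166587281982600 | T(27,13)=5149507353856958820+13·1850568574253550060=29206898819153109600 | T(27,14)=1850568574253550060+14·477898618396288260=8541149231801585700
i=28: T(28,11)=143197070509423605675+11·123519417123830092365=1501910658871554621690 | T(28,12)=123519417123830092365+12·71823166587281982600=985397416171213883565 | T(28,13)=71823166587281982600+13·29206898819153109600=451512851236272407400 | T(28,14)=29206898819153109600+14·8541149231801585700=148782988064375309400
i=29: T(29,12)=1501910658871554621690+12·985397416171213883565=13326679652926121224470 | T(29,13)=985397416171213883565+13·451512851236272407400=6855064482242755179765 | T(29,14)=451512851236272407400+14·148782988064375309400=2534474684137526739000
Read S(29,12) = 13326679652926121224470, S(29,13) = 6855064482242755179765, S(29,14) = 2534474684137526739000.

13326679652926121224470, 6855064482242755179765, 2534474684137526739000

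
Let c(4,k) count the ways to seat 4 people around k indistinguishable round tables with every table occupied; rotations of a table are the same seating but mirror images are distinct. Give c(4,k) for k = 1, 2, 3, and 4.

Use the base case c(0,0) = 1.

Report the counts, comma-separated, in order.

6, 11, 6, 1

i=1: T(1,1)=1+0·0=1
i=2: T(2,1)=0+1·1=1 | T(2,2)=1+1·0=1
i=3: T(3,1)=0+2·1=2 | T(3,2)=1+2·1=3 | T(3,3)=1+2·0=1
i=4: T(4,1)=0+3·2=6 | T(4,2)=2+3·3=11 | T(4,3)=3+3·1=6 | T(4,4)=1+3·0=1
Read c(4,1) = 6, c(4,2) = 11, c(4,3) = 6, c(4,4) = 1.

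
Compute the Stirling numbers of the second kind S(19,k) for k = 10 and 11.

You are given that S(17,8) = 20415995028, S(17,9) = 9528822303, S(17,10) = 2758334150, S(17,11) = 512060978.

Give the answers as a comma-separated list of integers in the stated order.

477297033785, 129413217791

i=18: T(18,9)=20415995028+9·9528822303=106175395755 | T(18,10)=9528822303+10·2758334150=37112163803 | T(18,11)=2758334150+11·512060978=8391004908
i=19: T(19,10)=106175395755+10·37112163803=477297033785 | T(19,11)=37112163803+11·8391004908=129413217791
Read S(19,10) = 477297033785, S(19,11) = 129413217791.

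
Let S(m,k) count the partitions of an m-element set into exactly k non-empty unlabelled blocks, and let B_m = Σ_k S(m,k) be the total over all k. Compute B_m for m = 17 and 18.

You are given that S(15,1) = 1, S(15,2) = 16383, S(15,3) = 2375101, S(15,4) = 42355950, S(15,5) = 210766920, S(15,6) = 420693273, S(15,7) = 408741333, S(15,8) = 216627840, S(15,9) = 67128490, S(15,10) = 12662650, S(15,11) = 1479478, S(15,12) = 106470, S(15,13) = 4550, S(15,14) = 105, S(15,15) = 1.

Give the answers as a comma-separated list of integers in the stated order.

82864869804, 682076806159

i=16: T(16,1)=0+1·1=1 | T(16,2)=1+2·16383=32767 | T(16,3)=16383+3·2375101=7141686 | T(16,4)=2375101+4·42355950=171798901 | T(16,5)=42355950+5·210766920=1096190550 | T(16,6)=210766920+6·420693273=2734926558 | T(16,7)=420693273+7·408741333=3281882604 | T(16,8)=408741333+8·216627840=2141764053 | T(16,9)=216627840+9·67128490=820784250 | T(16,10)=67128490+10·12662650=193754990 | T(16,11)=12662650+11·1479478=28936908 | T(16,12)=1479478+12·106470=2757118 | T(16,13)=106470+13·4550=165620 | T(16,14)=4550+14·105=6020 | T(16,15)=105+15·1=120 | T(16,16)=1+16·0=1
i=17: T(17,1)=0+1·1=1 | T(17,2)=1+2·32767=65535 | T(17,3)=32767+3·7141686=21457825 | T(17,4)=7141686+4·171798901=694337290 | T(17,5)=171798901+5·1096190550=5652751651 | T(17,6)=1096190550+6·2734926558=17505749898 | T(17,7)=2734926558+7·3281882604=25708104786 | T(17,8)=3281882604+8·2141764053=20415995028 | T(17,9)=2141764053+9·820784250=9528822303 | T(17,10)=820784250+10·193754990=2758334150 | T(17,11)=193754990+11·28936908=512060978 | T(17,12)=28936908+12·2757118=62022324 | T(17,13)=2757118+13·165620=4910178 | T(17,14)=165620+14·6020=249900 | T(17,15)=6020+15·120=7820 | T(17,16)=120+16·1=136 | T(17,17)=1+17·0=1
i=18: T(18,1)=0+1·1=1 | T(18,2)=1+2·65535=131071 | T(18,3)=65535+3·21457825=64439010 | T(18,4)=21457825+4·694337290=2798806985 | T(18,5)=694337290+5·5652751651=28958095545 | T(18,6)=5652751651+6·17505749898=110687251039 | T(18,7)=17505749898+7·25708104786=197462483400 | T(18,8)=25708104786+8·20415995028=189036065010 | T(18,9)=20415995028+9·9528822303=106175395755 | T(18,10)=9528822303+10·2758334150=37112163803 | T(18,11)=2758334150+11·512060978=8391004908 | T(18,12)=512060978+12·62022324=1256328866 | T(18,13)=62022324+13·4910178=125854638 | T(18,14)=4910178+14·249900=8408778 | T(18,15)=249900+15·7820=367200 | T(18,16)=7820+16·136=9996 | T(18,17)=136+17·1=153 | T(18,18)=1+18·0=1
B_17 = ΣS(17,k) = 1+65535+21457825+694337290+5652751651+17505749898+25708104786+20415995028+9528822303+2758334150+512060978+62022324+4910178+249900+7820+136+1 = 82864869804
B_18 = ΣS(18,k) = 1+131071+64439010+2798806985+28958095545+110687251039+197462483400+189036065010+106175395755+37112163803+8391004908+1256328866+125854638+8408778+367200+9996+153+1 = 682076806159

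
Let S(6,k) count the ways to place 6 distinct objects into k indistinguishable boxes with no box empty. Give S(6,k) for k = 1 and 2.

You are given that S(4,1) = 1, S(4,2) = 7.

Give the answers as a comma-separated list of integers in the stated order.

1, 31

@5  (5,1):1·1+0→1, (5,2):7·2+1→15
@6  (6,1):1·1+0→1, (6,2):15·2+1→31
Read S(6,1) = 1, S(6,2) = 31.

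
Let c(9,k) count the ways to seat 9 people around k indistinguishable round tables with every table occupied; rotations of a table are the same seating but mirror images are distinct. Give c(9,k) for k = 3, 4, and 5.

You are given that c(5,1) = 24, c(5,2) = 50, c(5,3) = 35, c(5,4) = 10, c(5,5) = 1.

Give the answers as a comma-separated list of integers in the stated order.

row 6: T[6][1]=5·24+0=120  T[6][2]=5·50+24=274  T[6][3]=5·35+50=225  T[6][4]=5·10+35=85  T[6][5]=5·1+10=15
row 7: T[7][1]=6·120+0=720  T[7][2]=6·274+120=1764  T[7][3]=6·225+274=1624  T[7][4]=6·85+225=735  T[7][5]=6·15+85=175
row 8: T[8][2]=7·1764+720=13068  T[8][3]=7·1624+1764=13132  T[8][4]=7·735+1624=6769  T[8][5]=7·175+735=1960
row 9: T[9][3]=8·13132+13068=118124  T[9][4]=8·6769+13132=67284  T[9][5]=8·1960+6769=22449
Read c(9,3) = 118124, c(9,4) = 67284, c(9,5) = 22449.

118124, 67284, 22449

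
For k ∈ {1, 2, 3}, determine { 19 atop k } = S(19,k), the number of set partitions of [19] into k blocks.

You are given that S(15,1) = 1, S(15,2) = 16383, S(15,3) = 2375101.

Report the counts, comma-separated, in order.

1, 262143, 193448101

[16] T[16,1]:1*1+0=1 · T[16,2]:2*16383+1=32767 · T[16,3]:3*2375101+16383=7141686
[17] T[17,1]:1*1+0=1 · T[17,2]:2*32767+1=65535 · T[17,3]:3*7141686+32767=21457825
[18] T[18,1]:1*1+0=1 · T[18,2]:2*65535+1=131071 · T[18,3]:3*21457825+65535=64439010
[19] T[19,1]:1*1+0=1 · T[19,2]:2*131071+1=262143 · T[19,3]:3*64439010+131071=193448101
Read S(19,1) = 1, S(19,2) = 262143, S(19,3) = 193448101.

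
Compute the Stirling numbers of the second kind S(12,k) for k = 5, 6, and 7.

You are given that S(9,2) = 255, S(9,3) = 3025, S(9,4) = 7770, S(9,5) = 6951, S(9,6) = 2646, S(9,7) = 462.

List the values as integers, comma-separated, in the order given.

i=10: T(10,3)=255+3·3025=9330 | T(10,4)=3025+4·7770=34105 | T(10,5)=7770+5·6951=42525 | T(10,6)=6951+6·2646=22827 | T(10,7)=2646+7·462=5880
i=11: T(11,4)=9330+4·34105=145750 | T(11,5)=34105+5·42525=246730 | T(11,6)=42525+6·22827=179487 | T(11,7)=22827+7·5880=63987
i=12: T(12,5)=145750+5·246730=1379400 | T(12,6)=246730+6·179487=1323652 | T(12,7)=179487+7·63987=627396
Read S(12,5) = 1379400, S(12,6) = 1323652, S(12,7) = 627396.

1379400, 1323652, 627396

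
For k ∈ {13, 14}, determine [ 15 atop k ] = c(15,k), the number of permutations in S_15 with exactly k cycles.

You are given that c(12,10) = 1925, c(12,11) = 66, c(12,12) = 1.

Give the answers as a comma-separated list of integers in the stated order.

@13  (13,11):66·12+1925→2717, (13,12):1·12+66→78, (13,13):0·12+1→1
@14  (14,12):78·13+2717→3731, (14,13):1·13+78→91, (14,14):0·13+1→1
@15  (15,13):91·14+3731→5005, (15,14):1·14+91→105
Read c(15,13) = 5005, c(15,14) = 105.

5005, 105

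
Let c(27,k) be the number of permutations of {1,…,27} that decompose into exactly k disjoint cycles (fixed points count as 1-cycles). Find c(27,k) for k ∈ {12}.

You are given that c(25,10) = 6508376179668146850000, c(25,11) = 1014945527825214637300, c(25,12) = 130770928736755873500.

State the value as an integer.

i=26: T(26,11)=6508376179668146850000+25·1014945527825214637300=31882014375298512782500 | T(26,12)=1014945527825214637300+25·130770928736755873500=4284218746244111474800
i=27: T(27,12)=31882014375298512782500+26·4284218746244111474800=143271701777645411127300
Read c(27,12) = 143271701777645411127300.

143271701777645411127300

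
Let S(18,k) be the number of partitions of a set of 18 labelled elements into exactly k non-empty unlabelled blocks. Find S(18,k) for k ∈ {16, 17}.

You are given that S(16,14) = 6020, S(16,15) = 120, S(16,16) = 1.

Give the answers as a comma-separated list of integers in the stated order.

9996, 153

r17: T_17,15=15×120+6020=7820; T_17,16=16×1+120=136; T_17,17=17×0+1=1
r18: T_18,16=16×136+7820=9996; T_18,17=17×1+136=153
Read S(18,16) = 9996, S(18,17) = 153.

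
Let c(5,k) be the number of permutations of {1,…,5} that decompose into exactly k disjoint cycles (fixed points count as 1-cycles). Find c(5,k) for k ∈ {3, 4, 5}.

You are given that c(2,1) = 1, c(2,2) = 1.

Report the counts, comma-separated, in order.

@3  (3,1):1·2+0→2, (3,2):1·2+1→3, (3,3):0·2+1→1
@4  (4,2):3·3+2→11, (4,3):1·3+3→6, (4,4):0·3+1→1
@5  (5,3):6·4+11→35, (5,4):1·4+6→10, (5,5):0·4+1→1
Read c(5,3) = 35, c(5,4) = 10, c(5,5) = 1.

35, 10, 1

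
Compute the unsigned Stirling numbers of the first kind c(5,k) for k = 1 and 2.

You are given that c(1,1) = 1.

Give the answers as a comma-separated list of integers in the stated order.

24, 50

r2: T_2,1=1×1+0=1; T_2,2=1×0+1=1
r3: T_3,1=2×1+0=2; T_3,2=2×1+1=3
r4: T_4,1=3×2+0=6; T_4,2=3×3+2=11
r5: T_5,1=4×6+0=24; T_5,2=4×11+6=50
Read c(5,1) = 24, c(5,2) = 50.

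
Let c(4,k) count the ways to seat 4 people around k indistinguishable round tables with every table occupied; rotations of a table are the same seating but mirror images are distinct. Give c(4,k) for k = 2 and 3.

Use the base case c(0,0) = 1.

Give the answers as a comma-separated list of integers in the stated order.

@1  (1,1):0·0+1→1
@2  (2,1):1·1+0→1, (2,2):0·1+1→1
@3  (3,1):1·2+0→2, (3,2):1·2+1→3, (3,3):0·2+1→1
@4  (4,2):3·3+2→11, (4,3):1·3+3→6
Read c(4,2) = 11, c(4,3) = 6.

11, 6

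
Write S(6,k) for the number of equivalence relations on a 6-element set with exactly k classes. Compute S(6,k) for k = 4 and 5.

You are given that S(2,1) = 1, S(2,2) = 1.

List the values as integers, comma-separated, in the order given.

row 3: T[3][1]=1·1+0=1  T[3][2]=2·1+1=3  T[3][3]=3·0+1=1
row 4: T[4][2]=2·3+1=7  T[4][3]=3·1+3=6  T[4][4]=4·0+1=1
row 5: T[5][3]=3·6+7=25  T[5][4]=4·1+6=10  T[5][5]=5·0+1=1
row 6: T[6][4]=4·10+25=65  T[6][5]=5·1+10=15
Read S(6,4) = 65, S(6,5) = 15.

65, 15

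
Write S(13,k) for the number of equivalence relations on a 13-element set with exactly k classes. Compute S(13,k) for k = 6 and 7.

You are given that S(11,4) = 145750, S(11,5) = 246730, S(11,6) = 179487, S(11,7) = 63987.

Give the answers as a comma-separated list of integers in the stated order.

9321312, 5715424

i=12: T(12,5)=145750+5·246730=1379400 | T(12,6)=246730+6·179487=1323652 | T(12,7)=179487+7·63987=627396
i=13: T(13,6)=1379400+6·1323652=9321312 | T(13,7)=1323652+7·627396=5715424
Read S(13,6) = 9321312, S(13,7) = 5715424.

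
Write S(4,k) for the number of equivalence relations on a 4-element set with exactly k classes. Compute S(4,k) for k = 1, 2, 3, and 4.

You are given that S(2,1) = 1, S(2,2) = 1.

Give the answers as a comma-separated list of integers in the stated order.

1, 7, 6, 1

i=3: T(3,1)=0+1·1=1 | T(3,2)=1+2·1=3 | T(3,3)=1+3·0=1
i=4: T(4,1)=0+1·1=1 | T(4,2)=1+2·3=7 | T(4,3)=3+3·1=6 | T(4,4)=1+4·0=1
Read S(4,1) = 1, S(4,2) = 7, S(4,3) = 6, S(4,4) = 1.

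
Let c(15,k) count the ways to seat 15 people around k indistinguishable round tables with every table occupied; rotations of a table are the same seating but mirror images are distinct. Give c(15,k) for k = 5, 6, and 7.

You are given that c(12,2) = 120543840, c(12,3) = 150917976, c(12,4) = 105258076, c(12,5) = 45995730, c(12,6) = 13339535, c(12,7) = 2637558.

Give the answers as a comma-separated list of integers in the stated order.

159721605680, 56663366760, 14409322928

r13: T_13,3=12×150917976+120543840=1931559552; T_13,4=12×105258076+150917976=1414014888; T_13,5=12×45995730+105258076=657206836; T_13,6=12×13339535+45995730=206070150; T_13,7=12×2637558+13339535=44990231
r14: T_14,4=13×1414014888+1931559552=20313753096; T_14,5=13×657206836+1414014888=9957703756; T_14,6=13×206070150+657206836=3336118786; T_14,7=13×44990231+206070150=790943153
r15: T_15,5=14×9957703756+20313753096=159721605680; T_15,6=14×3336118786+9957703756=56663366760; T_15,7=14×790943153+3336118786=14409322928
Read c(15,5) = 159721605680, c(15,6) = 56663366760, c(15,7) = 14409322928.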